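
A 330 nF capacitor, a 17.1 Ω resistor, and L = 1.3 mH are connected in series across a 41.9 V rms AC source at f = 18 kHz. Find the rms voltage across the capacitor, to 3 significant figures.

ω = 2πf = 113100 rad/s
X_L = ωL = 147 Ω
X_C = 1/(ωC) = 26.8 Ω
Net reactance X = X_L − X_C = 120 Ω
Z = 17.1 + j120 Ω
|Z| = √(17.1² + 120²) = 121 Ω
I = V/|Z| = 345 mA
V_C = I·|Z_C| = 0.345 × 26.8 = 9.24 V

9.24 V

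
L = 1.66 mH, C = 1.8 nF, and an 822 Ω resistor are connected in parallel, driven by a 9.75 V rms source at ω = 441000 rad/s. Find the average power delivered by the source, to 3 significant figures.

116 mW

X_L = ωL = 732 Ω
X_C = 1/(ωC) = 1260 Ω
Parallel: admittances add. Y = 1/R + 1/(jωL) + jωC
Y = (0.00122 − j0.000572) S
|Y| = 0.00134 S → |Z| = 1/|Y| = 744 Ω, ∠Z = −∠Y = 25.2°
I = V/|Z| = 13.1 mA
P = VI cos φ = 9.75 × 0.0131 × cos(25.2°) = 116 mW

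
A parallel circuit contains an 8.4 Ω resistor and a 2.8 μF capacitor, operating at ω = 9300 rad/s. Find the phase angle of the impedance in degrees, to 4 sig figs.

X_C = 1/(ωC) = 38.40 Ω
Parallel: admittances add. Y = 1/R + jωC
Y = (0.1190 + j0.02604) S
|Y| = 0.1219 S → |Z| = 1/|Y| = 8.206 Ω, ∠Z = −∠Y = -12.34°

-12.34°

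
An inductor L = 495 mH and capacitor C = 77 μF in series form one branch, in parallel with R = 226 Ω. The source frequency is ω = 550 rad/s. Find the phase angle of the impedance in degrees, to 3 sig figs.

X_L = ωL = 272 Ω
X_C = 1/(ωC) = 23.6 Ω
Branch 1: Z₁ = R = 226 Ω
Branch 2 (series LC): Z₂ = j(X_L − X_C) = j249 Ω
Parallel: Z = Z₁Z₂/(Z₁+Z₂), |Z| = 167 Ω, ∠Z = 42.3°

42.3°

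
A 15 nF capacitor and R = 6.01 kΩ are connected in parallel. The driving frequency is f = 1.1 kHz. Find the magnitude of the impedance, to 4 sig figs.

5101 Ω

ω = 2πf = 6912 rad/s
X_C = 1/(ωC) = 9646 Ω
Parallel: admittances add. Y = 1/R + jωC
Y = (0.0001664 + j0.0001037) S
|Y| = 0.0001960 S → |Z| = 1/|Y| = 5101 Ω, ∠Z = −∠Y = -31.93°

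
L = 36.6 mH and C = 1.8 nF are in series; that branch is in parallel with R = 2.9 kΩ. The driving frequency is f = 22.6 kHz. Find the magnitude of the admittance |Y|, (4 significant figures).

851.3 μS

ω = 2πf = 142000 rad/s
X_L = ωL = 5197 Ω
X_C = 1/(ωC) = 3912 Ω
Branch 1: Z₁ = R = 2900 Ω
Branch 2 (series LC): Z₂ = j(X_L − X_C) = j1285 Ω
Parallel: Z = Z₁Z₂/(Z₁+Z₂), |Z| = 1175 Ω, ∠Z = 66.10°
|Y| = 1/|Z| = 851.3 μS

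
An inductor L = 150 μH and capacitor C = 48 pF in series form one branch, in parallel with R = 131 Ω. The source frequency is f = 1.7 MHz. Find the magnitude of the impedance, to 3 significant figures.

123 Ω

ω = 2πf = 1.068e+07 rad/s
X_L = ωL = 1600 Ω
X_C = 1/(ωC) = 1950 Ω
Branch 1: Z₁ = R = 131 Ω
Branch 2 (series LC): Z₂ = j(X_L − X_C) = −j348 Ω
Parallel: Z = Z₁Z₂/(Z₁+Z₂), |Z| = 123 Ω, ∠Z = -20.6°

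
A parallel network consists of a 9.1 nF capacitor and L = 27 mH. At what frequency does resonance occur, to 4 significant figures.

10.15 kHz

ω₀ = 1/√(LC) = 1/√(0.027 × 9.1e-09) = 63800 rad/s
f₀ = ω₀/(2π) = 10.15 kHz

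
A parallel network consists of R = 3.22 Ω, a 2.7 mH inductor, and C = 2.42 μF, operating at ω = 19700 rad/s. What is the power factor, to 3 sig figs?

0.996

X_L = ωL = 53.2 Ω
X_C = 1/(ωC) = 21.0 Ω
Parallel: admittances add. Y = 1/R + 1/(jωL) + jωC
Y = (0.311 + j0.0289) S
|Y| = 0.312 S → |Z| = 1/|Y| = 3.21 Ω, ∠Z = −∠Y = -5.31°
cos φ = cos(-5.31°) = 0.996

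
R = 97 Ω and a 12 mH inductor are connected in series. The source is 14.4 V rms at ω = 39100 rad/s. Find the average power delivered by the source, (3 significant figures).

X_L = ωL = 469 Ω
Z = 97.0 + j469 Ω
|Z| = √(97.0² + 469²) = 479 Ω
∠Z = arctan(469/97.0) = 78.3°
I = V/|Z| = 30.1 mA
P = VI cos φ = 14.4 × 0.0301 × cos(78.3°) = 87.6 mW

87.6 mW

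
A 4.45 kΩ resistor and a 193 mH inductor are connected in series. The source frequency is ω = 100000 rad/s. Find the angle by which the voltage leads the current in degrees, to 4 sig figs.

77.02°

X_L = ωL = 19300 Ω
Z = 4450 + j19300 Ω
|Z| = √(4450² + 19300²) = 19810 Ω
∠Z = arctan(19300/4450) = 77.02°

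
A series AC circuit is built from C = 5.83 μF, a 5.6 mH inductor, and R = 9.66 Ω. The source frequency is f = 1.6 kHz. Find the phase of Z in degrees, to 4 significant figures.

76.17°

ω = 2πf = 10050 rad/s
X_L = ωL = 56.30 Ω
X_C = 1/(ωC) = 17.06 Ω
Net reactance X = X_L − X_C = 39.24 Ω
Z = 9.660 + j39.24 Ω
|Z| = √(9.660² + 39.24²) = 40.41 Ω
∠Z = arctan(39.24/9.660) = 76.17°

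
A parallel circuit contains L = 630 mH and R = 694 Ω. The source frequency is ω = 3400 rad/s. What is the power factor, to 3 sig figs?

X_L = ωL = 2140 Ω
Parallel: admittances add. Y = 1/R + 1/(jωL)
Y = (0.00144 − j0.000467) S
|Y| = 0.00151 S → |Z| = 1/|Y| = 660 Ω, ∠Z = −∠Y = 18.0°
cos φ = cos(18.0°) = 0.951

0.951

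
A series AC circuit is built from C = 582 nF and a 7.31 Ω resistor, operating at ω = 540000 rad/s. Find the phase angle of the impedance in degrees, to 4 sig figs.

X_C = 1/(ωC) = 3.182 Ω
Z = 7.310 − j3.182 Ω
|Z| = √(7.310² + 3.182²) = 7.972 Ω
∠Z = arctan(-3.182/7.310) = -23.52°

-23.52°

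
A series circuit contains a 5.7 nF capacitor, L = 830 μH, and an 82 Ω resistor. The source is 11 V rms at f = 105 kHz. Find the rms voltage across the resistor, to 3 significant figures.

3.07 V

ω = 2πf = 659700 rad/s
X_L = ωL = 548 Ω
X_C = 1/(ωC) = 266 Ω
Net reactance X = X_L − X_C = 282 Ω
Z = 82.0 + j282 Ω
|Z| = √(82.0² + 282²) = 293 Ω
I = V/|Z| = 37.5 mA
V_R = I·|Z_R| = 0.0375 × 82.0 = 3.07 V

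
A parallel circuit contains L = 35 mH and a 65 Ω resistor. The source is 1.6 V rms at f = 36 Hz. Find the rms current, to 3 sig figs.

204 mA

ω = 2πf = 226.2 rad/s
X_L = ωL = 7.92 Ω
Parallel: admittances add. Y = 1/R + 1/(jωL)
Y = (0.0154 − j0.126) S
|Y| = 0.127 S → |Z| = 1/|Y| = 7.86 Ω, ∠Z = −∠Y = 83.1°
I = V/|Z| = 1.6/7.86 = 204 mA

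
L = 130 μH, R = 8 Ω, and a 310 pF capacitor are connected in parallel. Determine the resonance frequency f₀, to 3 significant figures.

ω₀ = 1/√(LC) = 1/√(0.00013 × 3.1e-10) = 4.981e+06 rad/s
f₀ = ω₀/(2π) = 793 kHz

793 kHz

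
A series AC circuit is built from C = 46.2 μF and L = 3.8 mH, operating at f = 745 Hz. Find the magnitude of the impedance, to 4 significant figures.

13.16 Ω

ω = 2πf = 4681 rad/s
X_L = ωL = 17.79 Ω
X_C = 1/(ωC) = 4.624 Ω
Net reactance X = X_L − X_C = 13.16 Ω
Z = j13.16 Ω
|Z| = √(0² + 13.16²) = 13.16 Ω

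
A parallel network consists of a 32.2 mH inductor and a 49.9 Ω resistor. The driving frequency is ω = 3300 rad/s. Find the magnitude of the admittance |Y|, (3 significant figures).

22.1 mS

X_L = ωL = 106 Ω
Parallel: admittances add. Y = 1/R + 1/(jωL)
Y = (0.0200 − j0.00941) S
|Y| = 0.0221 S → |Z| = 1/|Y| = 45.2 Ω, ∠Z = −∠Y = 25.2°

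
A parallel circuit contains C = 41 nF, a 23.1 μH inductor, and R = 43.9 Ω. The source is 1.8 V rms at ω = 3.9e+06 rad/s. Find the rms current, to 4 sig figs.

X_L = ωL = 90.09 Ω
X_C = 1/(ωC) = 6.254 Ω
Parallel: admittances add. Y = 1/R + 1/(jωL) + jωC
Y = (0.02278 + j0.1488) S
|Y| = 0.1505 S → |Z| = 1/|Y| = 6.643 Ω, ∠Z = −∠Y = -81.30°
I = V/|Z| = 1.8/6.643 = 271.0 mA

271.0 mA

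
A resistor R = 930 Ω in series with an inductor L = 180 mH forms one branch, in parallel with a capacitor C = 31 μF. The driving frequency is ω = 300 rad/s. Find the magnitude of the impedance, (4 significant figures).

X_L = ωL = 54.00 Ω
X_C = 1/(ωC) = 107.5 Ω
Branch 1 (R+jX_L): Z₁ = 930.0 + j54.00 Ω, |Z₁| = 931.6 Ω
Branch 2 (−jX_C): Z₂ = −j107.5 Ω
Parallel: Z = Z₁Z₂/(Z₁+Z₂), |Z| = 107.5 Ω, ∠Z = -83.38°

107.5 Ω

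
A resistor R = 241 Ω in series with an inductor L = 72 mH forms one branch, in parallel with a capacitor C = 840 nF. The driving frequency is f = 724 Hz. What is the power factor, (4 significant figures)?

ω = 2πf = 4549 rad/s
X_L = ωL = 327.5 Ω
X_C = 1/(ωC) = 261.7 Ω
Branch 1 (R+jX_L): Z₁ = 241.0 + j327.5 Ω, |Z₁| = 406.6 Ω
Branch 2 (−jX_C): Z₂ = −j261.7 Ω
Parallel: Z = Z₁Z₂/(Z₁+Z₂), |Z| = 426.0 Ω, ∠Z = -51.62°
cos φ = cos(-51.62°) = 0.6208

0.6208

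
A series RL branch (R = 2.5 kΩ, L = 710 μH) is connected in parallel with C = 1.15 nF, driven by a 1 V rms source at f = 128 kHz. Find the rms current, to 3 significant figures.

ω = 2πf = 804200 rad/s
X_L = ωL = 571 Ω
X_C = 1/(ωC) = 1080 Ω
Branch 1 (R+jX_L): Z₁ = 2500 + j571 Ω, |Z₁| = 2560 Ω
Branch 2 (−jX_C): Z₂ = −j1080 Ω
Parallel: Z = Z₁Z₂/(Z₁+Z₂), |Z| = 1090 Ω, ∠Z = -65.6°
I = V/|Z| = 1/1090 = 920 μA

920 μA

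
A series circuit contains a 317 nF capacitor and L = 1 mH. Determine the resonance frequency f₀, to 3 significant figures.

ω₀ = 1/√(LC) = 1/√(0.001 × 3.17e-07) = 56170 rad/s
f₀ = ω₀/(2π) = 8.94 kHz

8.94 kHz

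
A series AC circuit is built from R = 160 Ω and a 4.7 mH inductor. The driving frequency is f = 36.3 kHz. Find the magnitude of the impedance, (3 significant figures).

1080 Ω

ω = 2πf = 228100 rad/s
X_L = ωL = 1070 Ω
Z = 160 + j1070 Ω
|Z| = √(160² + 1070²) = 1080 Ω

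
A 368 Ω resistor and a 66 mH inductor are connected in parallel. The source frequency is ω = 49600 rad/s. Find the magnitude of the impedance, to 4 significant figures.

365.7 Ω

X_L = ωL = 3274 Ω
Parallel: admittances add. Y = 1/R + 1/(jωL)
Y = (0.002717 − j0.0003055) S
|Y| = 0.002735 S → |Z| = 1/|Y| = 365.7 Ω, ∠Z = −∠Y = 6.414°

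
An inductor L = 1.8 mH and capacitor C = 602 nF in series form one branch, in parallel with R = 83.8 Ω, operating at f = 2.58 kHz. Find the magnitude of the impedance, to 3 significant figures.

55.2 Ω

ω = 2πf = 16210 rad/s
X_L = ωL = 29.2 Ω
X_C = 1/(ωC) = 102 Ω
Branch 1: Z₁ = R = 83.8 Ω
Branch 2 (series LC): Z₂ = j(X_L − X_C) = −j73.3 Ω
Parallel: Z = Z₁Z₂/(Z₁+Z₂), |Z| = 55.2 Ω, ∠Z = -48.8°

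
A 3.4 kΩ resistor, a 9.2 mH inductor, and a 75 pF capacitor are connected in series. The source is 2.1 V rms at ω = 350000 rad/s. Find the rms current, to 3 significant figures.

59.9 μA

X_L = ωL = 3220 Ω
X_C = 1/(ωC) = 38100 Ω
Net reactance X = X_L − X_C = -34900 Ω
Z = 3400 − j34900 Ω
|Z| = √(3400² + 34900²) = 35000 Ω
I = V/|Z| = 2.1/35000 = 59.9 μA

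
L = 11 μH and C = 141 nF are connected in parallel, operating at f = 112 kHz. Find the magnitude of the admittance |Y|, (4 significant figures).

ω = 2πf = 703700 rad/s
X_L = ωL = 7.741 Ω
X_C = 1/(ωC) = 10.08 Ω
Parallel: admittances add. Y = 1/(jωL) + jωC
Y = (0 − j0.02996) S
|Y| = 0.02996 S → |Z| = 1/|Y| = 33.38 Ω, ∠Z = −∠Y = 90.00°

29.96 mS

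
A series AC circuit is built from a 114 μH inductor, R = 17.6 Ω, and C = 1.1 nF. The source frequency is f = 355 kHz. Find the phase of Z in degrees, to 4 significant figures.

ω = 2πf = 2.231e+06 rad/s
X_L = ωL = 254.3 Ω
X_C = 1/(ωC) = 407.6 Ω
Net reactance X = X_L − X_C = -153.3 Ω
Z = 17.60 − j153.3 Ω
|Z| = √(17.60² + 153.3²) = 154.3 Ω
∠Z = arctan(-153.3/17.60) = -83.45°

-83.45°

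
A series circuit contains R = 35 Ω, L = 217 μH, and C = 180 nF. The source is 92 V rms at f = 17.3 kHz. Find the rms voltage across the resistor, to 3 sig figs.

ω = 2πf = 108700 rad/s
X_L = ωL = 23.6 Ω
X_C = 1/(ωC) = 51.1 Ω
Net reactance X = X_L − X_C = -27.5 Ω
Z = 35.0 − j27.5 Ω
|Z| = √(35.0² + 27.5²) = 44.5 Ω
I = V/|Z| = 2.07 A
V_R = I·|Z_R| = 2.07 × 35.0 = 72.3 V

72.3 V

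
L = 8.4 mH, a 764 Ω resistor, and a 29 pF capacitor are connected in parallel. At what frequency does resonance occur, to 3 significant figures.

322 kHz

ω₀ = 1/√(LC) = 1/√(0.0084 × 2.9e-11) = 2.026e+06 rad/s
f₀ = ω₀/(2π) = 322 kHz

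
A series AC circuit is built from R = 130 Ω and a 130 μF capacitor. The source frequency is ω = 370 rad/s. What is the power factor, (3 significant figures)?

0.987

X_C = 1/(ωC) = 20.8 Ω
Z = 130 − j20.8 Ω
|Z| = √(130² + 20.8²) = 132 Ω
∠Z = arctan(-20.8/130) = -9.09°
cos φ = cos(-9.09°) = 0.987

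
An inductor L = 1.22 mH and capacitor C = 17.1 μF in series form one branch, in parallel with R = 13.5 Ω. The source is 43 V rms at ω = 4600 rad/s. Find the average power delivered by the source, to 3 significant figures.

X_L = ωL = 5.61 Ω
X_C = 1/(ωC) = 12.7 Ω
Branch 1: Z₁ = R = 13.5 Ω
Branch 2 (series LC): Z₂ = j(X_L − X_C) = −j7.10 Ω
Parallel: Z = Z₁Z₂/(Z₁+Z₂), |Z| = 6.28 Ω, ∠Z = -62.3°
I = V/|Z| = 6.84 A
P = VI cos φ = 43 × 6.84 × cos(-62.3°) = 137 W

137 W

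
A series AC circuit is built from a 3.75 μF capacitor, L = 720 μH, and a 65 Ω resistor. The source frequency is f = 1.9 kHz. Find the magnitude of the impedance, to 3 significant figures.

ω = 2πf = 11940 rad/s
X_L = ωL = 8.60 Ω
X_C = 1/(ωC) = 22.3 Ω
Net reactance X = X_L − X_C = -13.7 Ω
Z = 65.0 − j13.7 Ω
|Z| = √(65.0² + 13.7²) = 66.4 Ω

66.4 Ω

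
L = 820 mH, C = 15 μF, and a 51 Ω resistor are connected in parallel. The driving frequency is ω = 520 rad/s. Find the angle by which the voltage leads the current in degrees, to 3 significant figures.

X_L = ωL = 426 Ω
X_C = 1/(ωC) = 128 Ω
Parallel: admittances add. Y = 1/R + 1/(jωL) + jωC
Y = (0.0196 + j0.00545) S
|Y| = 0.0204 S → |Z| = 1/|Y| = 49.1 Ω, ∠Z = −∠Y = -15.5°

-15.5°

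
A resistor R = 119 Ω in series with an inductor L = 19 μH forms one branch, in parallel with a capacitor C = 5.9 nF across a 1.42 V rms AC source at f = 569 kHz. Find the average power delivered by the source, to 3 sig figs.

12.8 mW

ω = 2πf = 3.575e+06 rad/s
X_L = ωL = 67.9 Ω
X_C = 1/(ωC) = 47.4 Ω
Branch 1 (R+jX_L): Z₁ = 119 + j67.9 Ω, |Z₁| = 137 Ω
Branch 2 (−jX_C): Z₂ = −j47.4 Ω
Parallel: Z = Z₁Z₂/(Z₁+Z₂), |Z| = 53.8 Ω, ∠Z = -70.1°
I = V/|Z| = 26.4 mA
P = VI cos φ = 1.42 × 0.0264 × cos(-70.1°) = 12.8 mW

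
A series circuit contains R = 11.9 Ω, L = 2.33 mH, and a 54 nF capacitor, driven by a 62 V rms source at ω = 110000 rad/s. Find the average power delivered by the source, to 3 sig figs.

X_L = ωL = 256 Ω
X_C = 1/(ωC) = 168 Ω
Net reactance X = X_L − X_C = 87.9 Ω
Z = 11.9 + j87.9 Ω
|Z| = √(11.9² + 87.9²) = 88.8 Ω
∠Z = arctan(87.9/11.9) = 82.3°
I = V/|Z| = 699 mA
P = VI cos φ = 62 × 0.699 × cos(82.3°) = 5.81 W

5.81 W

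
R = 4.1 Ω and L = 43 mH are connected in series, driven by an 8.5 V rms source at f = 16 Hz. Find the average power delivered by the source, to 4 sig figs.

8.345 W

ω = 2πf = 100.5 rad/s
X_L = ωL = 4.323 Ω
Z = 4.100 + j4.323 Ω
|Z| = √(4.100² + 4.323²) = 5.958 Ω
∠Z = arctan(4.323/4.100) = 46.52°
I = V/|Z| = 1.427 A
P = VI cos φ = 8.5 × 1.427 × cos(46.52°) = 8.345 W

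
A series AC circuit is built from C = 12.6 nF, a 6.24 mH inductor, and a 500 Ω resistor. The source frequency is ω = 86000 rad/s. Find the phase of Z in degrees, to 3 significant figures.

X_L = ωL = 537 Ω
X_C = 1/(ωC) = 923 Ω
Net reactance X = X_L − X_C = -386 Ω
Z = 500 − j386 Ω
|Z| = √(500² + 386²) = 632 Ω
∠Z = arctan(-386/500) = -37.7°

-37.7°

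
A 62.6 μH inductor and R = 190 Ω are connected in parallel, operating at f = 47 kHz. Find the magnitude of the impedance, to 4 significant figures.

18.40 Ω

ω = 2πf = 295300 rad/s
X_L = ωL = 18.49 Ω
Parallel: admittances add. Y = 1/R + 1/(jωL)
Y = (0.005263 − j0.05409) S
|Y| = 0.05435 S → |Z| = 1/|Y| = 18.40 Ω, ∠Z = −∠Y = 84.44°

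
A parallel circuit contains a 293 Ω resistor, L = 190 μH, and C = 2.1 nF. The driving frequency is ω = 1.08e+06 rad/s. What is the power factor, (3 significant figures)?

0.795

X_L = ωL = 205 Ω
X_C = 1/(ωC) = 441 Ω
Parallel: admittances add. Y = 1/R + 1/(jωL) + jωC
Y = (0.00341 − j0.00261) S
|Y| = 0.00429 S → |Z| = 1/|Y| = 233 Ω, ∠Z = −∠Y = 37.4°
cos φ = cos(37.4°) = 0.795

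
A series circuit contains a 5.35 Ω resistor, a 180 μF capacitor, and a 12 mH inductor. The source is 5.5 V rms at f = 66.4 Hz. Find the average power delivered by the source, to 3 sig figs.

ω = 2πf = 417.2 rad/s
X_L = ωL = 5.01 Ω
X_C = 1/(ωC) = 13.3 Ω
Net reactance X = X_L − X_C = -8.31 Ω
Z = 5.35 − j8.31 Ω
|Z| = √(5.35² + 8.31²) = 9.88 Ω
∠Z = arctan(-8.31/5.35) = -57.2°
I = V/|Z| = 557 mA
P = VI cos φ = 5.5 × 0.557 × cos(-57.2°) = 1.66 W

1.66 W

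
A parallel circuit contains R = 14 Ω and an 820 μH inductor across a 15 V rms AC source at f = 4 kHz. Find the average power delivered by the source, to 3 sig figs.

ω = 2πf = 25130 rad/s
X_L = ωL = 20.6 Ω
Parallel: admittances add. Y = 1/R + 1/(jωL)
Y = (0.0714 − j0.0485) S
|Y| = 0.0864 S → |Z| = 1/|Y| = 11.6 Ω, ∠Z = −∠Y = 34.2°
I = V/|Z| = 1.30 A
P = VI cos φ = 15 × 1.30 × cos(34.2°) = 16.1 W

16.1 W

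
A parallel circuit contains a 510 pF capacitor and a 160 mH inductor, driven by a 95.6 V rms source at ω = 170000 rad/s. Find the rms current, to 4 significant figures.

X_L = ωL = 27200 Ω
X_C = 1/(ωC) = 11530 Ω
Parallel: admittances add. Y = 1/(jωL) + jωC
Y = (0 + j4.994e-05) S
|Y| = 4.994e-05 S → |Z| = 1/|Y| = 20030 Ω, ∠Z = −∠Y = -90.00°
I = V/|Z| = 95.6/20030 = 4.774 mA

4.774 mA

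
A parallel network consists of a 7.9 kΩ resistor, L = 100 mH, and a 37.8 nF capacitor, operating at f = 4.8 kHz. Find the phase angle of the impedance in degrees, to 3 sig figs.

ω = 2πf = 30160 rad/s
X_L = ωL = 3020 Ω
X_C = 1/(ωC) = 877 Ω
Parallel: admittances add. Y = 1/R + 1/(jωL) + jωC
Y = (0.000127 + j0.000808) S
|Y| = 0.000818 S → |Z| = 1/|Y| = 1220 Ω, ∠Z = −∠Y = -81.1°

-81.1°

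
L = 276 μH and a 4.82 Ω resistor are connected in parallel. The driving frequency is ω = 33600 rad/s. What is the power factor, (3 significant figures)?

X_L = ωL = 9.27 Ω
Parallel: admittances add. Y = 1/R + 1/(jωL)
Y = (0.207 − j0.108) S
|Y| = 0.234 S → |Z| = 1/|Y| = 4.28 Ω, ∠Z = −∠Y = 27.5°
cos φ = cos(27.5°) = 0.887

0.887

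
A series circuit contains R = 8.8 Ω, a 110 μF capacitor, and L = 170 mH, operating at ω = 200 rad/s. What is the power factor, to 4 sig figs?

0.6092

X_L = ωL = 34.00 Ω
X_C = 1/(ωC) = 45.45 Ω
Net reactance X = X_L − X_C = -11.45 Ω
Z = 8.800 − j11.45 Ω
|Z| = √(8.800² + 11.45²) = 14.44 Ω
∠Z = arctan(-11.45/8.800) = -52.47°
cos φ = cos(-52.47°) = 0.6092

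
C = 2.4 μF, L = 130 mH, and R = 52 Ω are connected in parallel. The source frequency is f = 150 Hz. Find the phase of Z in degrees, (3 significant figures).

ω = 2πf = 942.5 rad/s
X_L = ωL = 123 Ω
X_C = 1/(ωC) = 442 Ω
Parallel: admittances add. Y = 1/R + 1/(jωL) + jωC
Y = (0.0192 − j0.00590) S
|Y| = 0.0201 S → |Z| = 1/|Y| = 49.7 Ω, ∠Z = −∠Y = 17.1°

17.1°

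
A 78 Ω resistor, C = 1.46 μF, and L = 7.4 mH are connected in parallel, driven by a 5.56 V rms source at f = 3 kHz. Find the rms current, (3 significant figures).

ω = 2πf = 18850 rad/s
X_L = ωL = 139 Ω
X_C = 1/(ωC) = 36.3 Ω
Parallel: admittances add. Y = 1/R + 1/(jωL) + jωC
Y = (0.0128 + j0.0204) S
|Y| = 0.0241 S → |Z| = 1/|Y| = 41.6 Ω, ∠Z = −∠Y = -57.8°
I = V/|Z| = 5.56/41.6 = 134 mA

134 mA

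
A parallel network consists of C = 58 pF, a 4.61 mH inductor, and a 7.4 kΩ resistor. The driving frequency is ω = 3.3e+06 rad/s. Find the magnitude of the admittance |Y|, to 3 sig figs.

X_L = ωL = 15200 Ω
X_C = 1/(ωC) = 5220 Ω
Parallel: admittances add. Y = 1/R + 1/(jωL) + jωC
Y = (0.000135 + j0.000126) S
|Y| = 0.000185 S → |Z| = 1/|Y| = 5420 Ω, ∠Z = −∠Y = -42.9°

185 μS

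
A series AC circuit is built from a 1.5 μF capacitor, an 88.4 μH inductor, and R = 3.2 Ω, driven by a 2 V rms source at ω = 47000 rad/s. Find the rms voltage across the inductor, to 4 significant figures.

0.7893 V

X_L = ωL = 4.155 Ω
X_C = 1/(ωC) = 14.18 Ω
Net reactance X = X_L − X_C = -10.03 Ω
Z = 3.200 − j10.03 Ω
|Z| = √(3.200² + 10.03²) = 10.53 Ω
I = V/|Z| = 190.0 mA
V_L = I·|Z_L| = 0.1900 × 4.155 = 0.7893 V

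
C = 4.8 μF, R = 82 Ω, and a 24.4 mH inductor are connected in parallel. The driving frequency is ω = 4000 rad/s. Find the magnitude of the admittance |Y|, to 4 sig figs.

15.13 mS

X_L = ωL = 97.60 Ω
X_C = 1/(ωC) = 52.08 Ω
Parallel: admittances add. Y = 1/R + 1/(jωL) + jωC
Y = (0.01220 + j0.008954) S
|Y| = 0.01513 S → |Z| = 1/|Y| = 66.10 Ω, ∠Z = −∠Y = -36.29°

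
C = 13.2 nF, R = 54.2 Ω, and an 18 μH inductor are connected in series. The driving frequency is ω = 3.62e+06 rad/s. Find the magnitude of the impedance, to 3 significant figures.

70.0 Ω

X_L = ωL = 65.2 Ω
X_C = 1/(ωC) = 20.9 Ω
Net reactance X = X_L − X_C = 44.2 Ω
Z = 54.2 + j44.2 Ω
|Z| = √(54.2² + 44.2²) = 70.0 Ω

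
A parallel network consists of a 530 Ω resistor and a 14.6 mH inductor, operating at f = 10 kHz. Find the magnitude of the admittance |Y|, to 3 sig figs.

2.18 mS

ω = 2πf = 62830 rad/s
X_L = ωL = 917 Ω
Parallel: admittances add. Y = 1/R + 1/(jωL)
Y = (0.00189 − j0.00109) S
|Y| = 0.00218 S → |Z| = 1/|Y| = 459 Ω, ∠Z = −∠Y = 30.0°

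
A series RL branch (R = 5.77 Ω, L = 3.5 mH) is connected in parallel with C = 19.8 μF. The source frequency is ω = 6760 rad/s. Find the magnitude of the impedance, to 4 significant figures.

10.59 Ω

X_L = ωL = 23.66 Ω
X_C = 1/(ωC) = 7.471 Ω
Branch 1 (R+jX_L): Z₁ = 5.770 + j23.66 Ω, |Z₁| = 24.35 Ω
Branch 2 (−jX_C): Z₂ = −j7.471 Ω
Parallel: Z = Z₁Z₂/(Z₁+Z₂), |Z| = 10.59 Ω, ∠Z = -84.09°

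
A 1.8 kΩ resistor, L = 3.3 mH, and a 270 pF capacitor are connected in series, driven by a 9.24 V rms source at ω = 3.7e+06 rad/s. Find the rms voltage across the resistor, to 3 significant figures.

X_L = ωL = 12200 Ω
X_C = 1/(ωC) = 1000 Ω
Net reactance X = X_L − X_C = 11200 Ω
Z = 1800 + j11200 Ω
|Z| = √(1800² + 11200²) = 11400 Ω
I = V/|Z| = 814 μA
V_R = I·|Z_R| = 0.000814 × 1800 = 1.47 V

1.47 V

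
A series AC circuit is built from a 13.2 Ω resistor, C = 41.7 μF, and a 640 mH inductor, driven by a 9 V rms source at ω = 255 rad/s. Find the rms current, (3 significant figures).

128 mA

X_L = ωL = 163 Ω
X_C = 1/(ωC) = 94.0 Ω
Net reactance X = X_L − X_C = 69.2 Ω
Z = 13.2 + j69.2 Ω
|Z| = √(13.2² + 69.2²) = 70.4 Ω
I = V/|Z| = 9/70.4 = 128 mA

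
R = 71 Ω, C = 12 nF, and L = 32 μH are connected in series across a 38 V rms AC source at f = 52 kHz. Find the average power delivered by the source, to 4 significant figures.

ω = 2πf = 326700 rad/s
X_L = ωL = 10.46 Ω
X_C = 1/(ωC) = 255.1 Ω
Net reactance X = X_L − X_C = -244.6 Ω
Z = 71.00 − j244.6 Ω
|Z| = √(71.00² + 244.6²) = 254.7 Ω
∠Z = arctan(-244.6/71.00) = -73.81°
I = V/|Z| = 149.2 mA
P = VI cos φ = 38 × 0.1492 × cos(-73.81°) = 1.580 W

1.580 W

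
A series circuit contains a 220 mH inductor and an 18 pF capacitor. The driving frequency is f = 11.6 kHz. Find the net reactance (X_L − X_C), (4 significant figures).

-746200 Ω

ω = 2πf = 72880 rad/s
X_L = ωL = 16030 Ω
X_C = 1/(ωC) = 762200 Ω
X = 16030 − 762200 = -746200 Ω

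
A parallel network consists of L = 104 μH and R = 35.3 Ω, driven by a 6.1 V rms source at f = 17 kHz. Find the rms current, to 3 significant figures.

576 mA

ω = 2πf = 106800 rad/s
X_L = ωL = 11.1 Ω
Parallel: admittances add. Y = 1/R + 1/(jωL)
Y = (0.0283 − j0.0900) S
|Y| = 0.0944 S → |Z| = 1/|Y| = 10.6 Ω, ∠Z = −∠Y = 72.5°
I = V/|Z| = 6.1/10.6 = 576 mA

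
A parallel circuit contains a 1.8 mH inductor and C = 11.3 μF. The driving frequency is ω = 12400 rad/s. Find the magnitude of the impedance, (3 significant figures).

X_L = ωL = 22.3 Ω
X_C = 1/(ωC) = 7.14 Ω
Parallel: admittances add. Y = 1/(jωL) + jωC
Y = (0 + j0.0953) S
|Y| = 0.0953 S → |Z| = 1/|Y| = 10.5 Ω, ∠Z = −∠Y = -90.0°

10.5 Ω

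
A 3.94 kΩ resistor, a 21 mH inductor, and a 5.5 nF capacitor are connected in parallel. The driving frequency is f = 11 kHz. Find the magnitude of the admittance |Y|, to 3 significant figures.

ω = 2πf = 69120 rad/s
X_L = ωL = 1450 Ω
X_C = 1/(ωC) = 2630 Ω
Parallel: admittances add. Y = 1/R + 1/(jωL) + jωC
Y = (0.000254 − j0.000309) S
|Y| = 0.000400 S → |Z| = 1/|Y| = 2500 Ω, ∠Z = −∠Y = 50.6°

400 μS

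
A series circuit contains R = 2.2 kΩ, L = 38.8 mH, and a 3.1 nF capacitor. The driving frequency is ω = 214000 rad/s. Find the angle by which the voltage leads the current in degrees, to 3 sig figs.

72.1°

X_L = ωL = 8300 Ω
X_C = 1/(ωC) = 1510 Ω
Net reactance X = X_L − X_C = 6800 Ω
Z = 2200 + j6800 Ω
|Z| = √(2200² + 6800²) = 7140 Ω
∠Z = arctan(6800/2200) = 72.1°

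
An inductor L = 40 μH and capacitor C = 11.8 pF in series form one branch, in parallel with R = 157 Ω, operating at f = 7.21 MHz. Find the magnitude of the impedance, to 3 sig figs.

ω = 2πf = 4.53e+07 rad/s
X_L = ωL = 1810 Ω
X_C = 1/(ωC) = 1870 Ω
Branch 1: Z₁ = R = 157 Ω
Branch 2 (series LC): Z₂ = j(X_L − X_C) = −j58.6 Ω
Parallel: Z = Z₁Z₂/(Z₁+Z₂), |Z| = 54.9 Ω, ∠Z = -69.5°

54.9 Ω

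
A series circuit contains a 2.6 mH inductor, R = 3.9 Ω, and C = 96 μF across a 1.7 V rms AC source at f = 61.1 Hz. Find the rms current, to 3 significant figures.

64.3 mA

ω = 2πf = 383.9 rad/s
X_L = ωL = 0.998 Ω
X_C = 1/(ωC) = 27.1 Ω
Net reactance X = X_L − X_C = -26.1 Ω
Z = 3.90 − j26.1 Ω
|Z| = √(3.90² + 26.1²) = 26.4 Ω
I = V/|Z| = 1.7/26.4 = 64.3 mA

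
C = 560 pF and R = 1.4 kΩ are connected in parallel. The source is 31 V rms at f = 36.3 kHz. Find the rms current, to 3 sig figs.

ω = 2πf = 228100 rad/s
X_C = 1/(ωC) = 7830 Ω
Parallel: admittances add. Y = 1/R + jωC
Y = (0.000714 + j0.000128) S
|Y| = 0.000726 S → |Z| = 1/|Y| = 1380 Ω, ∠Z = −∠Y = -10.1°
I = V/|Z| = 31/1380 = 22.5 mA

22.5 mA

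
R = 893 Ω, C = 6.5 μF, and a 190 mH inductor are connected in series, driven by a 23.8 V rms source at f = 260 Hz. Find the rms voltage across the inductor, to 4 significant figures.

8.040 V

ω = 2πf = 1634 rad/s
X_L = ωL = 310.4 Ω
X_C = 1/(ωC) = 94.17 Ω
Net reactance X = X_L − X_C = 216.2 Ω
Z = 893.0 + j216.2 Ω
|Z| = √(893.0² + 216.2²) = 918.8 Ω
I = V/|Z| = 25.90 mA
V_L = I·|Z_L| = 0.02590 × 310.4 = 8.040 V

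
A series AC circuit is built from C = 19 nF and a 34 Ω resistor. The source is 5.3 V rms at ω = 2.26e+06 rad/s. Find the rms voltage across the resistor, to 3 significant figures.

X_C = 1/(ωC) = 23.3 Ω
Z = 34.0 − j23.3 Ω
|Z| = √(34.0² + 23.3²) = 41.2 Ω
I = V/|Z| = 129 mA
V_R = I·|Z_R| = 0.129 × 34.0 = 4.37 V

4.37 V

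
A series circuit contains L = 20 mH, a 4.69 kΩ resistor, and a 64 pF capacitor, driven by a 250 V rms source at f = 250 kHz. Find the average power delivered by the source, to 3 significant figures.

607 mW

ω = 2πf = 1.571e+06 rad/s
X_L = ωL = 31400 Ω
X_C = 1/(ωC) = 9950 Ω
Net reactance X = X_L − X_C = 21500 Ω
Z = 4690 + j21500 Ω
|Z| = √(4690² + 21500²) = 22000 Ω
∠Z = arctan(21500/4690) = 77.7°
I = V/|Z| = 11.4 mA
P = VI cos φ = 250 × 0.0114 × cos(77.7°) = 607 mW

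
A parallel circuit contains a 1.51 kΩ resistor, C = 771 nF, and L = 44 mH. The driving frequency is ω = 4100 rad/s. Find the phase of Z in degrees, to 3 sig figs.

74.5°

X_L = ωL = 180 Ω
X_C = 1/(ωC) = 316 Ω
Parallel: admittances add. Y = 1/R + 1/(jωL) + jωC
Y = (0.000662 − j0.00238) S
|Y| = 0.00247 S → |Z| = 1/|Y| = 404 Ω, ∠Z = −∠Y = 74.5°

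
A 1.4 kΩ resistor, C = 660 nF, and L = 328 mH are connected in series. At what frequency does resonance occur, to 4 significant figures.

342.1 Hz

ω₀ = 1/√(LC) = 1/√(0.328 × 6.6e-07) = 2149 rad/s
f₀ = ω₀/(2π) = 342.1 Hz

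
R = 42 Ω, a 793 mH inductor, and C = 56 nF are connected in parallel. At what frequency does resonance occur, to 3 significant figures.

755 Hz

ω₀ = 1/√(LC) = 1/√(0.793 × 5.6e-08) = 4745 rad/s
f₀ = ω₀/(2π) = 755 Hz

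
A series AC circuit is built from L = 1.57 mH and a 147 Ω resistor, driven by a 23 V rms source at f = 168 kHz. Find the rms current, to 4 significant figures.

13.82 mA

ω = 2πf = 1.056e+06 rad/s
X_L = ωL = 1657 Ω
Z = 147.0 + j1657 Ω
|Z| = √(147.0² + 1657²) = 1664 Ω
I = V/|Z| = 23/1664 = 13.82 mA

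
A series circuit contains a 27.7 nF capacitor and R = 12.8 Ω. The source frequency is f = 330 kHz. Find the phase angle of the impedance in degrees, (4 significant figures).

ω = 2πf = 2.073e+06 rad/s
X_C = 1/(ωC) = 17.41 Ω
Z = 12.80 − j17.41 Ω
|Z| = √(12.80² + 17.41²) = 21.61 Ω
∠Z = arctan(-17.41/12.80) = -53.68°

-53.68°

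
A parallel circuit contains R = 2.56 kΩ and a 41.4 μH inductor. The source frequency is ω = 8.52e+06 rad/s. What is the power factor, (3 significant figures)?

X_L = ωL = 353 Ω
Parallel: admittances add. Y = 1/R + 1/(jωL)
Y = (0.000391 − j0.00284) S
|Y| = 0.00286 S → |Z| = 1/|Y| = 349 Ω, ∠Z = −∠Y = 82.2°
cos φ = cos(82.2°) = 0.136

0.136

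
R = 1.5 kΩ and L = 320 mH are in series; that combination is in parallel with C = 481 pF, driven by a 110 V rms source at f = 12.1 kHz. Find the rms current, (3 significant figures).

ω = 2πf = 76030 rad/s
X_L = ωL = 24300 Ω
X_C = 1/(ωC) = 27300 Ω
Branch 1 (R+jX_L): Z₁ = 1500 + j24300 Ω, |Z₁| = 24400 Ω
Branch 2 (−jX_C): Z₂ = −j27300 Ω
Parallel: Z = Z₁Z₂/(Z₁+Z₂), |Z| = 198000 Ω, ∠Z = 60.0°
I = V/|Z| = 110/198000 = 556 μA

556 μA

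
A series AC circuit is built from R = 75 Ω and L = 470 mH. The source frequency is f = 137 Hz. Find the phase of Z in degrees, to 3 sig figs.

ω = 2πf = 860.8 rad/s
X_L = ωL = 405 Ω
Z = 75.0 + j405 Ω
|Z| = √(75.0² + 405²) = 411 Ω
∠Z = arctan(405/75.0) = 79.5°

79.5°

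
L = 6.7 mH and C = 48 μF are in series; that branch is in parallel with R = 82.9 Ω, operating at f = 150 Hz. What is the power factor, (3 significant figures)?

0.187

ω = 2πf = 942.5 rad/s
X_L = ωL = 6.31 Ω
X_C = 1/(ωC) = 22.1 Ω
Branch 1: Z₁ = R = 82.9 Ω
Branch 2 (series LC): Z₂ = j(X_L − X_C) = −j15.8 Ω
Parallel: Z = Z₁Z₂/(Z₁+Z₂), |Z| = 15.5 Ω, ∠Z = -79.2°
cos φ = cos(-79.2°) = 0.187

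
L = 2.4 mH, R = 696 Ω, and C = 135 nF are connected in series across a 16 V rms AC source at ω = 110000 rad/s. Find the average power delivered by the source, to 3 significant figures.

X_L = ωL = 264 Ω
X_C = 1/(ωC) = 67.3 Ω
Net reactance X = X_L − X_C = 197 Ω
Z = 696 + j197 Ω
|Z| = √(696² + 197²) = 723 Ω
∠Z = arctan(197/696) = 15.8°
I = V/|Z| = 22.1 mA
P = VI cos φ = 16 × 0.0221 × cos(15.8°) = 341 mW

341 mW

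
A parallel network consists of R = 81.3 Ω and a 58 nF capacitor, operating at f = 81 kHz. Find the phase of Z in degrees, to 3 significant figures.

ω = 2πf = 508900 rad/s
X_C = 1/(ωC) = 33.9 Ω
Parallel: admittances add. Y = 1/R + jωC
Y = (0.0123 + j0.0295) S
|Y| = 0.0320 S → |Z| = 1/|Y| = 31.3 Ω, ∠Z = −∠Y = -67.4°

-67.4°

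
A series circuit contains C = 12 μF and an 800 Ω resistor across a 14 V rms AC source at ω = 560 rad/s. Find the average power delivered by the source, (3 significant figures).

237 mW

X_C = 1/(ωC) = 149 Ω
Z = 800 − j149 Ω
|Z| = √(800² + 149²) = 814 Ω
∠Z = arctan(-149/800) = -10.5°
I = V/|Z| = 17.2 mA
P = VI cos φ = 14 × 0.0172 × cos(-10.5°) = 237 mW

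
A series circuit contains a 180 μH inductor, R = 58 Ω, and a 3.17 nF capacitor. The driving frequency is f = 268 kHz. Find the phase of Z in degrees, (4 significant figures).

63.39°

ω = 2πf = 1.684e+06 rad/s
X_L = ωL = 303.1 Ω
X_C = 1/(ωC) = 187.3 Ω
Net reactance X = X_L − X_C = 115.8 Ω
Z = 58.00 + j115.8 Ω
|Z| = √(58.00² + 115.8²) = 129.5 Ω
∠Z = arctan(115.8/58.00) = 63.39°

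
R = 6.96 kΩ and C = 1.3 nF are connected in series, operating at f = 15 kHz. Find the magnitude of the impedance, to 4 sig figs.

ω = 2πf = 94250 rad/s
X_C = 1/(ωC) = 8162 Ω
Z = 6960 − j8162 Ω
|Z| = √(6960² + 8162²) = 10730 Ω

10730 Ω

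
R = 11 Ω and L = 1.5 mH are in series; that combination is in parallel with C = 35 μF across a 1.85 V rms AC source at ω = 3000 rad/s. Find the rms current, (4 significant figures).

X_L = ωL = 4.500 Ω
X_C = 1/(ωC) = 9.524 Ω
Branch 1 (R+jX_L): Z₁ = 11.00 + j4.500 Ω, |Z₁| = 11.88 Ω
Branch 2 (−jX_C): Z₂ = −j9.524 Ω
Parallel: Z = Z₁Z₂/(Z₁+Z₂), |Z| = 9.360 Ω, ∠Z = -43.20°
I = V/|Z| = 1.85/9.360 = 197.7 mA

197.7 mA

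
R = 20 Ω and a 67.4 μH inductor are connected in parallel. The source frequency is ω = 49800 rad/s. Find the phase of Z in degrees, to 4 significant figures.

80.47°

X_L = ωL = 3.357 Ω
Parallel: admittances add. Y = 1/R + 1/(jωL)
Y = (0.05000 − j0.2979) S
|Y| = 0.3021 S → |Z| = 1/|Y| = 3.310 Ω, ∠Z = −∠Y = 80.47°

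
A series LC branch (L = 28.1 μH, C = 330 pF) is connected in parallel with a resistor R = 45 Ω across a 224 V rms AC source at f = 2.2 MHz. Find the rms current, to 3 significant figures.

5.15 A

ω = 2πf = 1.382e+07 rad/s
X_L = ωL = 388 Ω
X_C = 1/(ωC) = 219 Ω
Branch 1: Z₁ = R = 45.0 Ω
Branch 2 (series LC): Z₂ = j(X_L − X_C) = j169 Ω
Parallel: Z = Z₁Z₂/(Z₁+Z₂), |Z| = 43.5 Ω, ∠Z = 14.9°
I = V/|Z| = 224/43.5 = 5.15 A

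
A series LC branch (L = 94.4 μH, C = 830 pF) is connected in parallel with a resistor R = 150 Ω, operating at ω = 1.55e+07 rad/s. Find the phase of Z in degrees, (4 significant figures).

6.179°

X_L = ωL = 1463 Ω
X_C = 1/(ωC) = 77.73 Ω
Branch 1: Z₁ = R = 150.0 Ω
Branch 2 (series LC): Z₂ = j(X_L − X_C) = j1385 Ω
Parallel: Z = Z₁Z₂/(Z₁+Z₂), |Z| = 149.1 Ω, ∠Z = 6.179°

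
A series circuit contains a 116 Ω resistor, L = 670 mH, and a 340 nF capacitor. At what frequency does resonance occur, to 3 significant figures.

ω₀ = 1/√(LC) = 1/√(0.67 × 3.4e-07) = 2095 rad/s
f₀ = ω₀/(2π) = 333 Hz

333 Hz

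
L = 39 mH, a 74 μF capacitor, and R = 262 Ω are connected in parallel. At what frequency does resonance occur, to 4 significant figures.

93.69 Hz

ω₀ = 1/√(LC) = 1/√(0.039 × 7.4e-05) = 588.6 rad/s
f₀ = ω₀/(2π) = 93.69 Hz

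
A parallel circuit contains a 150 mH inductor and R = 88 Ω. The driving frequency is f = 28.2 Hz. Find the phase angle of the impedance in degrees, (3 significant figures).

ω = 2πf = 177.2 rad/s
X_L = ωL = 26.6 Ω
Parallel: admittances add. Y = 1/R + 1/(jωL)
Y = (0.0114 − j0.0376) S
|Y| = 0.0393 S → |Z| = 1/|Y| = 25.4 Ω, ∠Z = −∠Y = 73.2°

73.2°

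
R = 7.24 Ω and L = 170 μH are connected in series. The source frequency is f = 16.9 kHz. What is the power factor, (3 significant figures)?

ω = 2πf = 106200 rad/s
X_L = ωL = 18.1 Ω
Z = 7.24 + j18.1 Ω
|Z| = √(7.24² + 18.1²) = 19.4 Ω
∠Z = arctan(18.1/7.24) = 68.1°
cos φ = cos(68.1°) = 0.372

0.372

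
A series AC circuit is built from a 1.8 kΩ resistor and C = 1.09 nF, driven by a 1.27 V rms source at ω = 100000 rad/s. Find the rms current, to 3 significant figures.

136 μA

X_C = 1/(ωC) = 9170 Ω
Z = 1800 − j9170 Ω
|Z| = √(1800² + 9170²) = 9350 Ω
I = V/|Z| = 1.27/9350 = 136 μA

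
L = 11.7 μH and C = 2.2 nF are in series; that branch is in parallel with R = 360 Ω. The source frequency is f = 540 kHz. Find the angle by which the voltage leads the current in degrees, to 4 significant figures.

ω = 2πf = 3.393e+06 rad/s
X_L = ωL = 39.70 Ω
X_C = 1/(ωC) = 134.0 Ω
Branch 1: Z₁ = R = 360.0 Ω
Branch 2 (series LC): Z₂ = j(X_L − X_C) = −j94.27 Ω
Parallel: Z = Z₁Z₂/(Z₁+Z₂), |Z| = 91.20 Ω, ∠Z = -75.33°

-75.33°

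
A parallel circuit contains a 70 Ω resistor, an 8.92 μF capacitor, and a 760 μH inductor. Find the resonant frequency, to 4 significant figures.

1.933 kHz

ω₀ = 1/√(LC) = 1/√(0.00076 × 8.92e-06) = 12150 rad/s
f₀ = ω₀/(2π) = 1.933 kHz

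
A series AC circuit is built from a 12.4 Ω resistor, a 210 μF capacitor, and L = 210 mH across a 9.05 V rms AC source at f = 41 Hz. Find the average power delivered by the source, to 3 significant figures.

714 mW

ω = 2πf = 257.6 rad/s
X_L = ωL = 54.1 Ω
X_C = 1/(ωC) = 18.5 Ω
Net reactance X = X_L − X_C = 35.6 Ω
Z = 12.4 + j35.6 Ω
|Z| = √(12.4² + 35.6²) = 37.7 Ω
∠Z = arctan(35.6/12.4) = 70.8°
I = V/|Z| = 240 mA
P = VI cos φ = 9.05 × 0.240 × cos(70.8°) = 714 mW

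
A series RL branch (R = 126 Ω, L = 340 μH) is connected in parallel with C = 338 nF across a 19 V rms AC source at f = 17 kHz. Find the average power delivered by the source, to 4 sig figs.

2.645 W

ω = 2πf = 106800 rad/s
X_L = ωL = 36.32 Ω
X_C = 1/(ωC) = 27.70 Ω
Branch 1 (R+jX_L): Z₁ = 126.0 + j36.32 Ω, |Z₁| = 131.1 Ω
Branch 2 (−jX_C): Z₂ = −j27.70 Ω
Parallel: Z = Z₁Z₂/(Z₁+Z₂), |Z| = 28.76 Ω, ∠Z = -77.83°
I = V/|Z| = 660.7 mA
P = VI cos φ = 19 × 0.6607 × cos(-77.83°) = 2.645 W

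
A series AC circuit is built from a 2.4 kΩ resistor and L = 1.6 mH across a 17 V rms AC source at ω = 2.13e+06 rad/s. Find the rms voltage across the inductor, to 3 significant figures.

13.9 V

X_L = ωL = 3410 Ω
Z = 2400 + j3410 Ω
|Z| = √(2400² + 3410²) = 4170 Ω
I = V/|Z| = 4.08 mA
V_L = I·|Z_L| = 0.00408 × 3410 = 13.9 V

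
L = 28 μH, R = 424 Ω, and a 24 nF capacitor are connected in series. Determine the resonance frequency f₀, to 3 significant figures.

ω₀ = 1/√(LC) = 1/√(2.8e-05 × 2.4e-08) = 1.22e+06 rad/s
f₀ = ω₀/(2π) = 194 kHz

194 kHz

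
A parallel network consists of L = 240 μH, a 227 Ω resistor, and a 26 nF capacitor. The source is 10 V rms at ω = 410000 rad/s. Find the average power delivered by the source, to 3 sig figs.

441 mW

X_L = ωL = 98.4 Ω
X_C = 1/(ωC) = 93.8 Ω
Parallel: admittances add. Y = 1/R + 1/(jωL) + jωC
Y = (0.00441 + j0.000497) S
|Y| = 0.00443 S → |Z| = 1/|Y| = 226 Ω, ∠Z = −∠Y = -6.44°
I = V/|Z| = 44.3 mA
P = VI cos φ = 10 × 0.0443 × cos(-6.44°) = 441 mW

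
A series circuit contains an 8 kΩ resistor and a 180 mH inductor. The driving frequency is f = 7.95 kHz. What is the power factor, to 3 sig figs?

0.665

ω = 2πf = 49950 rad/s
X_L = ωL = 8990 Ω
Z = 8000 + j8990 Ω
|Z| = √(8000² + 8990²) = 12000 Ω
∠Z = arctan(8990/8000) = 48.3°
cos φ = cos(48.3°) = 0.665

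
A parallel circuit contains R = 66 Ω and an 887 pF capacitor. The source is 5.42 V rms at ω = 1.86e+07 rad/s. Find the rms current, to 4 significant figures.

X_C = 1/(ωC) = 60.61 Ω
Parallel: admittances add. Y = 1/R + jωC
Y = (0.01515 + j0.01650) S
|Y| = 0.02240 S → |Z| = 1/|Y| = 44.64 Ω, ∠Z = −∠Y = -47.44°
I = V/|Z| = 5.42/44.64 = 121.4 mA

121.4 mA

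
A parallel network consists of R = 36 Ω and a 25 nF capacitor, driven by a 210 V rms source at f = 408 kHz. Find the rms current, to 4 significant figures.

ω = 2πf = 2.564e+06 rad/s
X_C = 1/(ωC) = 15.60 Ω
Parallel: admittances add. Y = 1/R + jωC
Y = (0.02778 + j0.06409) S
|Y| = 0.06985 S → |Z| = 1/|Y| = 14.32 Ω, ∠Z = −∠Y = -66.57°
I = V/|Z| = 210/14.32 = 14.67 A

14.67 A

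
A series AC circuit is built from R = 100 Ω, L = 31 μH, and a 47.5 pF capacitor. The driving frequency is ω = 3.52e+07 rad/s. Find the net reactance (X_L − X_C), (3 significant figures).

X_L = ωL = 1090 Ω
X_C = 1/(ωC) = 598 Ω
X = 1090 − 598 = 493 Ω

493 Ω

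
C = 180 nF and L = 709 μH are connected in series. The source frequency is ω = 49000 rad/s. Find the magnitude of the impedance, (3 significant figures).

78.6 Ω

X_L = ωL = 34.7 Ω
X_C = 1/(ωC) = 113 Ω
Net reactance X = X_L − X_C = -78.6 Ω
Z = − j78.6 Ω
|Z| = √(0² + 78.6²) = 78.6 Ω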